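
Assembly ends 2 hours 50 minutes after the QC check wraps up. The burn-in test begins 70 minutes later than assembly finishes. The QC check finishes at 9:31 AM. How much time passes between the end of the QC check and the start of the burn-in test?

240 minutes

Assembly ends at 9:31 AM + 170 min = 12:21 PM.
The burn-in test starts at 12:21 PM + 70 min = 1:31 PM.
From 9:31 AM to 1:31 PM is 240 minutes.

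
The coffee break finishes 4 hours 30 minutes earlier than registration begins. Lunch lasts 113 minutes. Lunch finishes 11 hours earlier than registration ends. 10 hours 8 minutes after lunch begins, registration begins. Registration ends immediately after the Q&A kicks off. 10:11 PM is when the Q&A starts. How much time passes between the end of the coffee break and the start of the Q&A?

435 minutes

Registration ends at 10:11 PM.
Lunch ends at 10:11 PM − 660 min = 11:11 AM.
Lunch starts at 11:11 AM − 113 min = 9:18 AM.
Registration starts at 9:18 AM + 608 min = 7:26 PM.
The coffee break ends at 7:26 PM − 270 min = 2:56 PM.
From 2:56 PM to 10:11 PM is 435 minutes.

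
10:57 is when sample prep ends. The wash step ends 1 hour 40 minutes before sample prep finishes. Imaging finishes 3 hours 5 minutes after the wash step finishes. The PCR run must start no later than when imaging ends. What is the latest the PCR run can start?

The wash step ends at 10:57 − 100 min = 09:17.
Imaging ends at 09:17 + 185 min = 12:22.
The PCR run is bounded by imaging, so the latest it can start is 12:22.

12:22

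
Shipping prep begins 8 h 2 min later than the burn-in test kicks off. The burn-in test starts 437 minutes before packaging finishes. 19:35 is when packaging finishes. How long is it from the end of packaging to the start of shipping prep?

The burn-in test starts at 19:35 − 437 min = 12:18.
Shipping prep starts at 12:18 + 482 min = 20:20.
From 19:35 to 20:20 is 45 minutes.

45 minutes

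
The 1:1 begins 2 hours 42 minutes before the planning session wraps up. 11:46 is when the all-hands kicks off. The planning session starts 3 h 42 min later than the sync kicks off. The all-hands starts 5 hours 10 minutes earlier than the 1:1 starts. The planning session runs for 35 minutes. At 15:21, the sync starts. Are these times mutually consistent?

Yes

The planning session starts at 15:21 + 222 min = 19:03.
The planning session ends at 19:03 + 35 min = 19:38.
The 1:1 starts at 19:38 − 162 min = 16:56.
The all-hands starts at 16:56 − 310 min = 11:46.
That matches the stated 11:46, so the schedule is consistent.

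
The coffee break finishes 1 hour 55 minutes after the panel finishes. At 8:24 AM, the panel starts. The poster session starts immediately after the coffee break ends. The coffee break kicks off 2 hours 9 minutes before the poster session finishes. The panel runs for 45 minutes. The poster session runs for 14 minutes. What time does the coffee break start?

The panel ends at 8:24 AM + 45 min = 9:09 AM.
The coffee break ends at 9:09 AM + 115 min = 11:04 AM.
So the poster session starts at 11:04 AM.
The poster session ends at 11:04 AM + 14 min = 11:18 AM.
The coffee break starts at 11:18 AM − 129 min = 9:09 AM.

9:09 AM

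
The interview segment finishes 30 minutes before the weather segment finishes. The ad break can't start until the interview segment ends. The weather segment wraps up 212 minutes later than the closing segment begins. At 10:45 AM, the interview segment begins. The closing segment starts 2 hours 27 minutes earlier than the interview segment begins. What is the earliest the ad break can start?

The closing segment starts at 10:45 AM − 147 min = 8:18 AM.
The weather segment ends at 8:18 AM + 212 min = 11:50 AM.
The interview segment ends at 11:50 AM − 30 min = 11:20 AM.
The ad break is bounded by the interview segment, so the earliest it can start is 11:20 AM.

11:20 AM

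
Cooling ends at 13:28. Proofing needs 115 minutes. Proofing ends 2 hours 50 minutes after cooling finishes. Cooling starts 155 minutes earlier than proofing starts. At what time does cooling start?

11:48

Proofing ends at 13:28 + 170 min = 16:18.
Proofing starts at 16:18 − 115 min = 14:23.
Cooling starts at 14:23 − 155 min = 11:48.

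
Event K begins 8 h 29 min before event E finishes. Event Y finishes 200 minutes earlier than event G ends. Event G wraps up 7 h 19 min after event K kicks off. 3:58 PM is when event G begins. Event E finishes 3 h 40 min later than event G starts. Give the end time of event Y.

Event E ends at 3:58 PM + 220 min = 7:38 PM.
Event K starts at 7:38 PM − 509 min = 11:09 AM.
Event G ends at 11:09 AM + 439 min = 6:28 PM.
Event Y ends at 6:28 PM − 200 min = 3:08 PM.

3:08 PM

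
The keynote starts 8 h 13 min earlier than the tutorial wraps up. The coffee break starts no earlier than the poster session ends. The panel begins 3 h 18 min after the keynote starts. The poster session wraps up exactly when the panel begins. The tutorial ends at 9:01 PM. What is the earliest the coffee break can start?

The keynote starts at 9:01 PM − 493 min = 12:48 PM.
The panel starts at 12:48 PM + 198 min = 4:06 PM.
So the poster session ends at 4:06 PM.
The coffee break is bounded by the poster session, so the earliest it can start is 4:06 PM.

4:06 PM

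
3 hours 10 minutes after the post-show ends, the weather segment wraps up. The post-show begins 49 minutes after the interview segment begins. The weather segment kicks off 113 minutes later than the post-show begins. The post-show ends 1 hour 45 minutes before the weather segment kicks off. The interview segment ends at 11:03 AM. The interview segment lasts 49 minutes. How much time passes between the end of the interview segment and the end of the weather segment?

The interview segment starts at 11:03 AM − 49 min = 10:14 AM.
The post-show starts at 10:14 AM + 49 min = 11:03 AM.
The weather segment starts at 11:03 AM + 113 min = 12:56 PM.
The post-show ends at 12:56 PM − 105 min = 11:11 AM.
The weather segment ends at 11:11 AM + 190 min = 2:21 PM.
From 11:03 AM to 2:21 PM is 3 hours 18 minutes.

3 hours 18 minutes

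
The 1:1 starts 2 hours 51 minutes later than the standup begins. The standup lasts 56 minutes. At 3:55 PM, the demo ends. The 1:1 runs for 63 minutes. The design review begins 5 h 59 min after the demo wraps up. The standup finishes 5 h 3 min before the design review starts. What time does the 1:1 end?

7:49 PM

The design review starts at 3:55 PM + 359 min = 9:54 PM.
The standup ends at 9:54 PM − 303 min = 4:51 PM.
The standup starts at 4:51 PM − 56 min = 3:55 PM.
The 1:1 starts at 3:55 PM + 171 min = 6:46 PM.
The 1:1 ends at 6:46 PM + 63 min = 7:49 PM.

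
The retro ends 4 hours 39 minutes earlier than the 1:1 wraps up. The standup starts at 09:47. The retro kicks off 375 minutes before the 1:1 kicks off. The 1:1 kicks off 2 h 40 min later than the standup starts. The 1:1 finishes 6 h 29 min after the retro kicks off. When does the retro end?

08:02

The 1:1 starts at 09:47 + 160 min = 12:27.
The retro starts at 12:27 − 375 min = 06:12.
The 1:1 ends at 06:12 + 389 min = 12:41.
The retro ends at 12:41 − 279 min = 08:02.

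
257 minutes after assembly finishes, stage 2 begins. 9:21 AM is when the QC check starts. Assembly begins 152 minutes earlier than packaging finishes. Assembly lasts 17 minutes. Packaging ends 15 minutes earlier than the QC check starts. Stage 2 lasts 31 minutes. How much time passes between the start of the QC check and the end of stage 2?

2 hours 18 minutes

Packaging ends at 9:21 AM − 15 min = 9:06 AM.
Assembly starts at 9:06 AM − 152 min = 6:34 AM.
Assembly ends at 6:34 AM + 17 min = 6:51 AM.
Stage 2 starts at 6:51 AM + 257 min = 11:08 AM.
Stage 2 ends at 11:08 AM + 31 min = 11:39 AM.
From 9:21 AM to 11:39 AM is 2 hours 18 minutes.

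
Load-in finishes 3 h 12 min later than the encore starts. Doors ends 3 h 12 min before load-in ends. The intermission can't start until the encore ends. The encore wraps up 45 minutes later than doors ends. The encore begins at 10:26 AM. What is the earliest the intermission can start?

11:11 AM

Load-in ends at 10:26 AM + 192 min = 1:38 PM.
Doors ends at 1:38 PM − 192 min = 10:26 AM.
The encore ends at 10:26 AM + 45 min = 11:11 AM.
The intermission is bounded by the encore, so the earliest it can start is 11:11 AM.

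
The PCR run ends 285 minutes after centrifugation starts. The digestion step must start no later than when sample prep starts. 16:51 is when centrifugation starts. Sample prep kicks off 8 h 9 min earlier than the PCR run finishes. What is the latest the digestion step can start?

13:27

The PCR run ends at 16:51 + 285 min = 21:36.
Sample prep starts at 21:36 − 489 min = 13:27.
The digestion step is bounded by sample prep, so the latest it can start is 13:27.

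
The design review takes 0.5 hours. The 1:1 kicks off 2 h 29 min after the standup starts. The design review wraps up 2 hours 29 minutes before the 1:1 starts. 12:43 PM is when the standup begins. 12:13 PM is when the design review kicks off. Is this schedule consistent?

Yes

The 1:1 starts at 12:43 PM + 149 min = 3:12 PM.
The design review ends at 3:12 PM − 149 min = 12:43 PM.
The design review starts at 12:43 PM − 30 min = 12:13 PM.
That matches the stated 12:13 PM, so the schedule is consistent.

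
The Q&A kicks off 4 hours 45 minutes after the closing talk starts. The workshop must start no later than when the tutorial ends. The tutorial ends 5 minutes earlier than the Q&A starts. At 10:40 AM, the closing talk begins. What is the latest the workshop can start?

3:20 PM

The Q&A starts at 10:40 AM + 285 min = 3:25 PM.
The tutorial ends at 3:25 PM − 5 min = 3:20 PM.
The workshop is bounded by the tutorial, so the latest it can start is 3:20 PM.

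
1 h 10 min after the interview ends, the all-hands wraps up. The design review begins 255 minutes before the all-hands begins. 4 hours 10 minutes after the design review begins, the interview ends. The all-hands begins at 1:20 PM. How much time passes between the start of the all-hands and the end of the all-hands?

The design review starts at 1:20 PM − 255 min = 9:05 AM.
The interview ends at 9:05 AM + 250 min = 1:15 PM.
The all-hands ends at 1:15 PM + 70 min = 2:25 PM.
From 1:20 PM to 2:25 PM is 65 minutes.

65 minutes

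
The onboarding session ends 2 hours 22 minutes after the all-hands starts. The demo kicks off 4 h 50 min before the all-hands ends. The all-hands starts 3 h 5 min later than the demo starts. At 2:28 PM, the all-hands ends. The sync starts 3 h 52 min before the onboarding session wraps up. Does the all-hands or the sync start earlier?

the sync

The demo starts at 2:28 PM − 290 min = 9:38 AM.
The all-hands starts at 9:38 AM + 185 min = 12:43 PM.
The onboarding session ends at 12:43 PM + 142 min = 3:05 PM.
The sync starts at 3:05 PM − 232 min = 11:13 AM.
The all-hands starts at 12:43 PM and the sync starts at 11:13 AM, so the sync is first.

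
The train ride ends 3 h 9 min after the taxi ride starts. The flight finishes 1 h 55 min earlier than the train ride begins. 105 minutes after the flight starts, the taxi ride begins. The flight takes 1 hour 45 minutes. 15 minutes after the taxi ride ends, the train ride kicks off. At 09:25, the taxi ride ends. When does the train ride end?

The train ride starts at 09:25 + 15 min = 09:40.
The flight ends at 09:40 − 115 min = 07:45.
The flight starts at 07:45 − 105 min = 06:00.
The taxi ride starts at 06:00 + 105 min = 07:45.
The train ride ends at 07:45 + 189 min = 10:54.

10:54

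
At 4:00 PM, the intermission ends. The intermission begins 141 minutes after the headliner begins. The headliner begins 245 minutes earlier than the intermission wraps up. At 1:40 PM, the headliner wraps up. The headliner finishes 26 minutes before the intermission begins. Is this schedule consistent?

No

The headliner starts at 4:00 PM − 245 min = 11:55 AM.
The intermission starts at 11:55 AM + 141 min = 2:16 PM.
The headliner ends at 2:16 PM − 26 min = 1:50 PM.
But the headliner is also said to end at 1:40 PM — a 10-minute conflict.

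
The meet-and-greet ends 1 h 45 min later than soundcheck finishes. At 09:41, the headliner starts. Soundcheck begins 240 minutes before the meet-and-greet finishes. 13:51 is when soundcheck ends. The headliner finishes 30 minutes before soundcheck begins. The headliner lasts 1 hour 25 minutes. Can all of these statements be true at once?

The meet-and-greet ends at 13:51 + 105 min = 15:36.
Soundcheck starts at 15:36 − 240 min = 11:36.
The headliner ends at 11:36 − 30 min = 11:06.
The headliner starts at 11:06 − 85 min = 09:41.
That matches the stated 09:41, so the schedule is consistent.

Yes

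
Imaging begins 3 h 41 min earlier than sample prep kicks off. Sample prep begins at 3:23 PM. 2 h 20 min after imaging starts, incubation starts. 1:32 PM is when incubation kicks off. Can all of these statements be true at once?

Imaging starts at 3:23 PM − 221 min = 11:42 AM.
Incubation starts at 11:42 AM + 140 min = 2:02 PM.
But incubation is also said to start at 1:32 PM — a 30-minute conflict.

No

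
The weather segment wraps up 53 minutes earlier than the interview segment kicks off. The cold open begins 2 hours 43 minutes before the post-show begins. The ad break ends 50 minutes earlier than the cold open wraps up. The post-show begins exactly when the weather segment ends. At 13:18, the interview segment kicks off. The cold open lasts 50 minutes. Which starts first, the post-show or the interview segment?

The weather segment ends at 13:18 − 53 min = 12:25.
So the post-show starts at 12:25.
The post-show starts at 12:25 and the interview segment starts at 13:18, so the post-show is first.

the post-show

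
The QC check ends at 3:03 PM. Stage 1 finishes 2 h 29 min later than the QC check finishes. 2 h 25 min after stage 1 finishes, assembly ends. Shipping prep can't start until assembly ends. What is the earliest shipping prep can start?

Stage 1 ends at 3:03 PM + 149 min = 5:32 PM.
Assembly ends at 5:32 PM + 145 min = 7:57 PM.
Shipping prep is bounded by assembly, so the earliest it can start is 7:57 PM.

7:57 PM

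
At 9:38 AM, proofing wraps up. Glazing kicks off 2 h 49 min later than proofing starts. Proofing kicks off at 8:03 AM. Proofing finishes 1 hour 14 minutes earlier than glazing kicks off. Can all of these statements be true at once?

Yes

Glazing starts at 8:03 AM + 169 min = 10:52 AM.
Proofing ends at 10:52 AM − 74 min = 9:38 AM.
That matches the stated 9:38 AM, so the schedule is consistent.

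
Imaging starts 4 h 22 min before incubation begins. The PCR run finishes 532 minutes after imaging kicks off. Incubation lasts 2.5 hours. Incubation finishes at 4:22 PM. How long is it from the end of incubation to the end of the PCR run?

two hours

Incubation starts at 4:22 PM − 150 min = 1:52 PM.
Imaging starts at 1:52 PM − 262 min = 9:30 AM.
The PCR run ends at 9:30 AM + 532 min = 6:22 PM.
From 4:22 PM to 6:22 PM is two hours.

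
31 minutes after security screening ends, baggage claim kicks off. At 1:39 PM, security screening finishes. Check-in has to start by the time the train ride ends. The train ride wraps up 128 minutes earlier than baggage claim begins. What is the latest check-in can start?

12:02 PM

Baggage claim starts at 1:39 PM + 31 min = 2:10 PM.
The train ride ends at 2:10 PM − 128 min = 12:02 PM.
Check-in is bounded by the train ride, so the latest it can start is 12:02 PM.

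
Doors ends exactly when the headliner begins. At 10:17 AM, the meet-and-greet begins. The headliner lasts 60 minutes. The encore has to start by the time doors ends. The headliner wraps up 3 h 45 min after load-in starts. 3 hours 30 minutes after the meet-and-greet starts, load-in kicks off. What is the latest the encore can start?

Load-in starts at 10:17 AM + 210 min = 1:47 PM.
The headliner ends at 1:47 PM + 225 min = 5:32 PM.
The headliner starts at 5:32 PM − 60 min = 4:32 PM.
So doors ends at 4:32 PM.
The encore is bounded by doors, so the latest it can start is 4:32 PM.

4:32 PM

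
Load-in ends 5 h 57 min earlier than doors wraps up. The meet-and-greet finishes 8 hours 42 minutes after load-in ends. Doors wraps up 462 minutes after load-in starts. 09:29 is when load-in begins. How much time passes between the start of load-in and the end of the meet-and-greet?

Doors ends at 09:29 + 462 min = 17:11.
Load-in ends at 17:11 − 357 min = 11:14.
The meet-and-greet ends at 11:14 + 522 min = 19:56.
From 09:29 to 19:56 is 627 minutes.

627 minutes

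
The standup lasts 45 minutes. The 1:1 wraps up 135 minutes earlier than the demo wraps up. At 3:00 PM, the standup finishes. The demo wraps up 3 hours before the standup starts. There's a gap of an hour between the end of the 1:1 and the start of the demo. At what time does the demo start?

The standup starts at 3:00 PM − 45 min = 2:15 PM.
The demo ends at 2:15 PM − 180 min = 11:15 AM.
The 1:1 ends at 11:15 AM − 135 min = 9:00 AM.
The demo starts at 9:00 AM + 60 min = 10:00 AM.

10:00 AM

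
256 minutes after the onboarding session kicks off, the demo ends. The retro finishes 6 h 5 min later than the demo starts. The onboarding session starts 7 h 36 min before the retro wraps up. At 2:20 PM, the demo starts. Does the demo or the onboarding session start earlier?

The retro ends at 2:20 PM + 365 min = 8:25 PM.
The onboarding session starts at 8:25 PM − 456 min = 12:49 PM.
The demo starts at 2:20 PM and the onboarding session starts at 12:49 PM, so the onboarding session is first.

the onboarding session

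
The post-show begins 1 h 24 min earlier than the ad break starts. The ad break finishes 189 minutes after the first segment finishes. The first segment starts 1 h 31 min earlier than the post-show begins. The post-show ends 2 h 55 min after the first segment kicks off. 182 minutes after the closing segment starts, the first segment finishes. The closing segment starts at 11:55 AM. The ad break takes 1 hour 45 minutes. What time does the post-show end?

The first segment ends at 11:55 AM + 182 min = 2:57 PM.
The ad break ends at 2:57 PM + 189 min = 6:06 PM.
The ad break starts at 6:06 PM − 105 min = 4:21 PM.
The post-show starts at 4:21 PM − 84 min = 2:57 PM.
The first segment starts at 2:57 PM − 91 min = 1:26 PM.
The post-show ends at 1:26 PM + 175 min = 4:21 PM.

4:21 PM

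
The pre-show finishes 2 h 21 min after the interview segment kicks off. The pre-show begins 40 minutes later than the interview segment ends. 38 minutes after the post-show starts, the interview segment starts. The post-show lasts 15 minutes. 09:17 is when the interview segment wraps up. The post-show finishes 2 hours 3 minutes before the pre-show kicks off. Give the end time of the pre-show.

10:38

The pre-show starts at 09:17 + 40 min = 09:57.
The post-show ends at 09:57 − 123 min = 07:54.
The post-show starts at 07:54 − 15 min = 07:39.
The interview segment starts at 07:39 + 38 min = 08:17.
The pre-show ends at 08:17 + 141 min = 10:38.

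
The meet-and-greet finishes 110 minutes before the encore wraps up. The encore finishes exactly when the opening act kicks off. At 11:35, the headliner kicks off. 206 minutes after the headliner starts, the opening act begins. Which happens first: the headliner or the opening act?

the headliner

The opening act starts at 11:35 + 206 min = 15:01.
The headliner starts at 11:35 and the opening act starts at 15:01, so the headliner is first.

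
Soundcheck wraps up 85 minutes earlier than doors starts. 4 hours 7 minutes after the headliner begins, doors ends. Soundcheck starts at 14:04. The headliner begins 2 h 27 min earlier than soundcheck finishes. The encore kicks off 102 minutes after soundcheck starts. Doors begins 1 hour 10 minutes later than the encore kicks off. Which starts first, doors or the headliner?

The encore starts at 14:04 + 102 min = 15:46.
Doors starts at 15:46 + 70 min = 16:56.
Soundcheck ends at 16:56 − 85 min = 15:31.
The headliner starts at 15:31 − 147 min = 13:04.
Doors starts at 16:56 and the headliner starts at 13:04, so the headliner is first.

the headliner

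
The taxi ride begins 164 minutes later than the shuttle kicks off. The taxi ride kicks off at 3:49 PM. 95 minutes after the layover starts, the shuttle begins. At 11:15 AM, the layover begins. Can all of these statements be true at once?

No

The shuttle starts at 11:15 AM + 95 min = 12:50 PM.
The taxi ride starts at 12:50 PM + 164 min = 3:34 PM.
But the taxi ride is also said to start at 3:49 PM — a 15-minute conflict.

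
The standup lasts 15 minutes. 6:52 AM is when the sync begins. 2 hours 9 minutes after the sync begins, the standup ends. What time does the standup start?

The standup ends at 6:52 AM + 129 min = 9:01 AM.
The standup starts at 9:01 AM − 15 min = 8:46 AM.

8:46 AM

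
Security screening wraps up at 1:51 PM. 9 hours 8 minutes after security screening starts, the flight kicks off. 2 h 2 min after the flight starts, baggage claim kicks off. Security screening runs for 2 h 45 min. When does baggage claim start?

Security screening starts at 1:51 PM − 165 min = 11:06 AM.
The flight starts at 11:06 AM + 548 min = 8:14 PM.
Baggage claim starts at 8:14 PM + 122 min = 10:16 PM.

10:16 PM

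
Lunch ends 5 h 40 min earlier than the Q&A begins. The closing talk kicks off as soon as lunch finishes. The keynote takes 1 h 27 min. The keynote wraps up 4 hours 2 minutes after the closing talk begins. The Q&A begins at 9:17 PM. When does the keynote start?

6:12 PM

Lunch ends at 9:17 PM − 340 min = 3:37 PM.
So the closing talk starts at 3:37 PM.
The keynote ends at 3:37 PM + 242 min = 7:39 PM.
The keynote starts at 7:39 PM − 87 min = 6:12 PM.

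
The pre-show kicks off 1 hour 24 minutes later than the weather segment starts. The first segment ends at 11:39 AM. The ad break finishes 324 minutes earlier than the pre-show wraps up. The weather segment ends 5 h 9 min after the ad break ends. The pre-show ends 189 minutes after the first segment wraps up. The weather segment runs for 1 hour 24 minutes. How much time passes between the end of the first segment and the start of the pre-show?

The pre-show ends at 11:39 AM + 189 min = 2:48 PM.
The ad break ends at 2:48 PM − 324 min = 9:24 AM.
The weather segment ends at 9:24 AM + 309 min = 2:33 PM.
The weather segment starts at 2:33 PM − 84 min = 1:09 PM.
The pre-show starts at 1:09 PM + 84 min = 2:33 PM.
From 11:39 AM to 2:33 PM is 174 minutes.

174 minutes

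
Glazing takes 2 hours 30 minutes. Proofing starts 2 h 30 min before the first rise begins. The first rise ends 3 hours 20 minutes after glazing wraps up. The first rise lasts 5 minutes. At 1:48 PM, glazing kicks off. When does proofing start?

5:03 PM

Glazing ends at 1:48 PM + 150 min = 4:18 PM.
The first rise ends at 4:18 PM + 200 min = 7:38 PM.
The first rise starts at 7:38 PM − 5 min = 7:33 PM.
Proofing starts at 7:33 PM − 150 min = 5:03 PM.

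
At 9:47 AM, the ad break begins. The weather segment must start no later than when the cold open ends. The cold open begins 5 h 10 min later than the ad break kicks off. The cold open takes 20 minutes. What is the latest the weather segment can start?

3:17 PM

The cold open starts at 9:47 AM + 310 min = 2:57 PM.
The cold open ends at 2:57 PM + 20 min = 3:17 PM.
The weather segment is bounded by the cold open, so the latest it can start is 3:17 PM.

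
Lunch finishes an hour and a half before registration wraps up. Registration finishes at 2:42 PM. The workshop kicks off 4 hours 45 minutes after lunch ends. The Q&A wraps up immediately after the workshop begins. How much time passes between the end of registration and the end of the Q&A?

Lunch ends at 2:42 PM − 90 min = 1:12 PM.
The workshop starts at 1:12 PM + 285 min = 5:57 PM.
So the Q&A ends at 5:57 PM.
From 2:42 PM to 5:57 PM is 3 hours 15 minutes.

3 hours 15 minutes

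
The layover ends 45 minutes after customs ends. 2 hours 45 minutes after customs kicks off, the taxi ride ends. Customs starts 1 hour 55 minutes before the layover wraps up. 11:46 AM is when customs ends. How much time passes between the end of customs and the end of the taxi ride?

95 minutes

The layover ends at 11:46 AM + 45 min = 12:31 PM.
Customs starts at 12:31 PM − 115 min = 10:36 AM.
The taxi ride ends at 10:36 AM + 165 min = 1:21 PM.
From 11:46 AM to 1:21 PM is 95 minutes.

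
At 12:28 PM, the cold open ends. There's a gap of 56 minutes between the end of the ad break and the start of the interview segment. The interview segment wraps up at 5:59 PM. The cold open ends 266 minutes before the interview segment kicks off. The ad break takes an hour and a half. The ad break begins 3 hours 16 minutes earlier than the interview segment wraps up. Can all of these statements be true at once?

No

The ad break starts at 5:59 PM − 196 min = 2:43 PM.
The ad break ends at 2:43 PM + 90 min = 4:13 PM.
The interview segment starts at 4:13 PM + 56 min = 5:09 PM.
The cold open ends at 5:09 PM − 266 min = 12:43 PM.
But the cold open is also said to end at 12:28 PM — a 15-minute conflict.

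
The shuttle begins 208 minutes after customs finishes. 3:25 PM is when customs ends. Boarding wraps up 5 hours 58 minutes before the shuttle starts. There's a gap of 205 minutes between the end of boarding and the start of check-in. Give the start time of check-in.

The shuttle starts at 3:25 PM + 208 min = 6:53 PM.
Boarding ends at 6:53 PM − 358 min = 12:55 PM.
Check-in starts at 12:55 PM + 205 min = 4:20 PM.

4:20 PM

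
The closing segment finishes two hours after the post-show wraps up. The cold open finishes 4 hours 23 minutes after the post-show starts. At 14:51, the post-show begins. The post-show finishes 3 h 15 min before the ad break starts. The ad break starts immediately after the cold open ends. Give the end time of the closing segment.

The cold open ends at 14:51 + 263 min = 19:14.
So the ad break starts at 19:14.
The post-show ends at 19:14 − 195 min = 15:59.
The closing segment ends at 15:59 + 120 min = 17:59.

17:59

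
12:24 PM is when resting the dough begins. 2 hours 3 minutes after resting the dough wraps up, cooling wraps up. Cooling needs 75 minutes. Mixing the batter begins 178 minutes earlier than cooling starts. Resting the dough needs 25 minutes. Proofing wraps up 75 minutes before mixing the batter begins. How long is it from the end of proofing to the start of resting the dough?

3 hours

Resting the dough ends at 12:24 PM + 25 min = 12:49 PM.
Cooling ends at 12:49 PM + 123 min = 2:52 PM.
Cooling starts at 2:52 PM − 75 min = 1:37 PM.
Mixing the batter starts at 1:37 PM − 178 min = 10:39 AM.
Proofing ends at 10:39 AM − 75 min = 9:24 AM.
From 9:24 AM to 12:24 PM is 3 hours.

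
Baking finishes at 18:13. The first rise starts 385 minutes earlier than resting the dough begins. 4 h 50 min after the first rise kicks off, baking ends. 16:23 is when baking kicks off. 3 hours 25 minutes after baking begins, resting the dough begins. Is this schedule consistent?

Resting the dough starts at 16:23 + 205 min = 19:48.
The first rise starts at 19:48 − 385 min = 13:23.
Baking ends at 13:23 + 290 min = 18:13.
That matches the stated 18:13, so the schedule is consistent.

Yes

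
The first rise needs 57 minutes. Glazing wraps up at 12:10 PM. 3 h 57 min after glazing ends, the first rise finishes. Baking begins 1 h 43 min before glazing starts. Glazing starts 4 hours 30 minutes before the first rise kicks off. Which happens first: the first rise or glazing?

glazing

The first rise ends at 12:10 PM + 237 min = 4:07 PM.
The first rise starts at 4:07 PM − 57 min = 3:10 PM.
Glazing starts at 3:10 PM − 270 min = 10:40 AM.
The first rise starts at 3:10 PM and glazing starts at 10:40 AM, so glazing is first.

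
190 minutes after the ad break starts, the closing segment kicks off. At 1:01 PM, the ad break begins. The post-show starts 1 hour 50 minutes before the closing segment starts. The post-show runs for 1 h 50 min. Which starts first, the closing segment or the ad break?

the ad break

The closing segment starts at 1:01 PM + 190 min = 4:11 PM.
The closing segment starts at 4:11 PM and the ad break starts at 1:01 PM, so the ad break is first.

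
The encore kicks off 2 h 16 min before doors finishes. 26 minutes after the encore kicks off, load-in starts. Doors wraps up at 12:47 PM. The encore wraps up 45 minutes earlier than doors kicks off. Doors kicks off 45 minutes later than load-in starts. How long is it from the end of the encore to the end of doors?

110 minutes

The encore starts at 12:47 PM − 136 min = 10:31 AM.
Load-in starts at 10:31 AM + 26 min = 10:57 AM.
Doors starts at 10:57 AM + 45 min = 11:42 AM.
The encore ends at 11:42 AM − 45 min = 10:57 AM.
From 10:57 AM to 12:47 PM is 110 minutes.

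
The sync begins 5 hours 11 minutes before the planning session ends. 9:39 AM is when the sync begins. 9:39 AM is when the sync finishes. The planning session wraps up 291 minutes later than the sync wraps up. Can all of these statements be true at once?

The planning session ends at 9:39 AM + 291 min = 2:30 PM.
The sync starts at 2:30 PM − 311 min = 9:19 AM.
But the sync is also said to start at 9:39 AM — a 20-minute conflict.

No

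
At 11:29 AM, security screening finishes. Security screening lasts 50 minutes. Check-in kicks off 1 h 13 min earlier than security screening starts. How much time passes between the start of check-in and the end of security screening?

Security screening starts at 11:29 AM − 50 min = 10:39 AM.
Check-in starts at 10:39 AM − 73 min = 9:26 AM.
From 9:26 AM to 11:29 AM is 2 h 3 min.

2 h 3 min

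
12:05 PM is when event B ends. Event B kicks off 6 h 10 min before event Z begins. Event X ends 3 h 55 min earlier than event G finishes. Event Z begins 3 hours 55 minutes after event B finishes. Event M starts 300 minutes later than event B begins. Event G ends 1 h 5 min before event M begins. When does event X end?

9:50 AM

Event Z starts at 12:05 PM + 235 min = 4:00 PM.
Event B starts at 4:00 PM − 370 min = 9:50 AM.
Event M starts at 9:50 AM + 300 min = 2:50 PM.
Event G ends at 2:50 PM − 65 min = 1:45 PM.
Event X ends at 1:45 PM − 235 min = 9:50 AM.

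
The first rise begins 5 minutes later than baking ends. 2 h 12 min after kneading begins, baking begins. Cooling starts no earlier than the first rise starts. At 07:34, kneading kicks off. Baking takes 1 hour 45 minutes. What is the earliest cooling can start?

11:36

Baking starts at 07:34 + 132 min = 09:46.
Baking ends at 09:46 + 105 min = 11:31.
The first rise starts at 11:31 + 5 min = 11:36.
Cooling is bounded by the first rise, so the earliest it can start is 11:36.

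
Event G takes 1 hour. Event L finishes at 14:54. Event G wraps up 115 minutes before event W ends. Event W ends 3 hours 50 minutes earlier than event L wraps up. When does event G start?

08:09

Event W ends at 14:54 − 230 min = 11:04.
Event G ends at 11:04 − 115 min = 09:09.
Event G starts at 09:09 − 60 min = 08:09.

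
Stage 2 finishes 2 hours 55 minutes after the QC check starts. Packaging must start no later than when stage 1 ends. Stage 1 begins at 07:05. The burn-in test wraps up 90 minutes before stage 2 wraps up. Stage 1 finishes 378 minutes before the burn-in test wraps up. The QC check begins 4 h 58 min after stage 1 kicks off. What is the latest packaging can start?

The QC check starts at 07:05 + 298 min = 12:03.
Stage 2 ends at 12:03 + 175 min = 14:58.
The burn-in test ends at 14:58 − 90 min = 13:28.
Stage 1 ends at 13:28 − 378 min = 07:10.
Packaging is bounded by stage 1, so the latest it can start is 07:10.

07:10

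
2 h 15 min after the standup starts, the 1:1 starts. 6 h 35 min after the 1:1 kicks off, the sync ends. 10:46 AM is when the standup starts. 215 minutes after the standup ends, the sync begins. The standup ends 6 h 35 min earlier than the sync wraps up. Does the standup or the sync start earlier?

The 1:1 starts at 10:46 AM + 135 min = 1:01 PM.
The sync ends at 1:01 PM + 395 min = 7:36 PM.
The standup ends at 7:36 PM − 395 min = 1:01 PM.
The sync starts at 1:01 PM + 215 min = 4:36 PM.
The standup starts at 10:46 AM and the sync starts at 4:36 PM, so the standup is first.

the standup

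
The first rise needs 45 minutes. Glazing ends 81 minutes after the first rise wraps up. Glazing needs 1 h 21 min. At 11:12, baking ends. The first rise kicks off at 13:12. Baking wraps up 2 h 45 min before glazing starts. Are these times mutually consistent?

Yes

The first rise ends at 13:12 + 45 min = 13:57.
Glazing ends at 13:57 + 81 min = 15:18.
Glazing starts at 15:18 − 81 min = 13:57.
Baking ends at 13:57 − 165 min = 11:12.
That matches the stated 11:12, so the schedule is consistent.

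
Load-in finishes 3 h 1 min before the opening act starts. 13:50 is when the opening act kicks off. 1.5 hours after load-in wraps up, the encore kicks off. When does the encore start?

12:19

Load-in ends at 13:50 − 181 min = 10:49.
The encore starts at 10:49 + 90 min = 12:19.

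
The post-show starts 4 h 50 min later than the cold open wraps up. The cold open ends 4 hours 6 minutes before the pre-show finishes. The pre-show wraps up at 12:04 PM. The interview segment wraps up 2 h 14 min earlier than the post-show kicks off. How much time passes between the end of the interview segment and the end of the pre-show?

1 hour 30 minutes

The cold open ends at 12:04 PM − 246 min = 7:58 AM.
The post-show starts at 7:58 AM + 290 min = 12:48 PM.
The interview segment ends at 12:48 PM − 134 min = 10:34 AM.
From 10:34 AM to 12:04 PM is 1 hour 30 minutes.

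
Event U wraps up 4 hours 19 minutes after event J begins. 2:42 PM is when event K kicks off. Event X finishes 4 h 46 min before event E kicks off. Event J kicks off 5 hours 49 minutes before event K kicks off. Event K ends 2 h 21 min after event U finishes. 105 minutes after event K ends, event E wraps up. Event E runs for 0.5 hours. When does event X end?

12:02 PM

Event J starts at 2:42 PM − 349 min = 8:53 AM.
Event U ends at 8:53 AM + 259 min = 1:12 PM.
Event K ends at 1:12 PM + 141 min = 3:33 PM.
Event E ends at 3:33 PM + 105 min = 5:18 PM.
Event E starts at 5:18 PM − 30 min = 4:48 PM.
Event X ends at 4:48 PM − 286 min = 12:02 PM.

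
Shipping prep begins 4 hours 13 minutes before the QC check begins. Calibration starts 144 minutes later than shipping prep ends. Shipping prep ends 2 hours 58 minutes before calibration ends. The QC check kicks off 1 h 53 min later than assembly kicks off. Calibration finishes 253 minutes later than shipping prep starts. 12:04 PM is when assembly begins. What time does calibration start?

1:23 PM

The QC check starts at 12:04 PM + 113 min = 1:57 PM.
Shipping prep starts at 1:57 PM − 253 min = 9:44 AM.
Calibration ends at 9:44 AM + 253 min = 1:57 PM.
Shipping prep ends at 1:57 PM − 178 min = 10:59 AM.
Calibration starts at 10:59 AM + 144 min = 1:23 PM.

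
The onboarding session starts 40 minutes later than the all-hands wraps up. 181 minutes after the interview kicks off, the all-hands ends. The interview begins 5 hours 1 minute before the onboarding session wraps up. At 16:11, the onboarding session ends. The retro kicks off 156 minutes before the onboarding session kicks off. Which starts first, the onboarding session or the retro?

The interview starts at 16:11 − 301 min = 11:10.
The all-hands ends at 11:10 + 181 min = 14:11.
The onboarding session starts at 14:11 + 40 min = 14:51.
The retro starts at 14:51 − 156 min = 12:15.
The onboarding session starts at 14:51 and the retro starts at 12:15, so the retro is first.

the retro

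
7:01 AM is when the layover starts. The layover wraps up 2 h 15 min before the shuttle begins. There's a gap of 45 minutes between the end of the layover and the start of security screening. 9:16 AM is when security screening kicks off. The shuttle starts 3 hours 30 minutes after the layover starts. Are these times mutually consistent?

The shuttle starts at 7:01 AM + 210 min = 10:31 AM.
The layover ends at 10:31 AM − 135 min = 8:16 AM.
Security screening starts at 8:16 AM + 45 min = 9:01 AM.
But security screening is also said to start at 9:16 AM — a 15-minute conflict.

No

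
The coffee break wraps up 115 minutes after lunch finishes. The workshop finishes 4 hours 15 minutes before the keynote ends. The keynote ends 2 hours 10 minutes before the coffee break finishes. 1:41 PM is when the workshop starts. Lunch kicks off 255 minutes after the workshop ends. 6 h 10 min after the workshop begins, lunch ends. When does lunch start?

7:36 PM

Lunch ends at 1:41 PM + 370 min = 7:51 PM.
The coffee break ends at 7:51 PM + 115 min = 9:46 PM.
The keynote ends at 9:46 PM − 130 min = 7:36 PM.
The workshop ends at 7:36 PM − 255 min = 3:21 PM.
Lunch starts at 3:21 PM + 255 min = 7:36 PM.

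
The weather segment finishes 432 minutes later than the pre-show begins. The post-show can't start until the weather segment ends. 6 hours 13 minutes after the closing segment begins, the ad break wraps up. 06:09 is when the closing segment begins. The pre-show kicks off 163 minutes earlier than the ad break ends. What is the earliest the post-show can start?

16:51

The ad break ends at 06:09 + 373 min = 12:22.
The pre-show starts at 12:22 − 163 min = 09:39.
The weather segment ends at 09:39 + 432 min = 16:51.
The post-show is bounded by the weather segment, so the earliest it can start is 16:51.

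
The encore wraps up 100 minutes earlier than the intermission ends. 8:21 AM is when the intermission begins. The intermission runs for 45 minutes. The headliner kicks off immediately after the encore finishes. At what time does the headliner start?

The intermission ends at 8:21 AM + 45 min = 9:06 AM.
The encore ends at 9:06 AM − 100 min = 7:26 AM.
So the headliner starts at 7:26 AM.

7:26 AM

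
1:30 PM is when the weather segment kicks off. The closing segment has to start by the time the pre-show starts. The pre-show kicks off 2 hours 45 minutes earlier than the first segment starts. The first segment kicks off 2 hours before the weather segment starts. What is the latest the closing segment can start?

8:45 AM

The first segment starts at 1:30 PM − 120 min = 11:30 AM.
The pre-show starts at 11:30 AM − 165 min = 8:45 AM.
The closing segment is bounded by the pre-show, so the latest it can start is 8:45 AM.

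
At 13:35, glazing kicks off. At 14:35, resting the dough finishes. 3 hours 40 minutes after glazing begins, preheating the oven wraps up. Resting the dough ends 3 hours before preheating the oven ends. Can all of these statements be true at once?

Preheating the oven ends at 13:35 + 220 min = 17:15.
Resting the dough ends at 17:15 − 180 min = 14:15.
But resting the dough is also said to end at 14:35 — a 20-minute conflict.

No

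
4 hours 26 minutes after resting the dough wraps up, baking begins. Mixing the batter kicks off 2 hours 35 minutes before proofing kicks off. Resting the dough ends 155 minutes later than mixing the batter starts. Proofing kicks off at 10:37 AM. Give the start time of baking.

Mixing the batter starts at 10:37 AM − 155 min = 8:02 AM.
Resting the dough ends at 8:02 AM + 155 min = 10:37 AM.
Baking starts at 10:37 AM + 266 min = 3:03 PM.

3:03 PM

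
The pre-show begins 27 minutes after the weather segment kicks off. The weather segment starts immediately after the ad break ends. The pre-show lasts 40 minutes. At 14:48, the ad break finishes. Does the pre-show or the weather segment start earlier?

the weather segment

The weather segment starts at 14:48.
The pre-show starts at 14:48 + 27 min = 15:15.
The pre-show starts at 15:15 and the weather segment starts at 14:48, so the weather segment is first.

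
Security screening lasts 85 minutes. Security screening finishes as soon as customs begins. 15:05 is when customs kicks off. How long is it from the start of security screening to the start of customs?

Security screening ends at 15:05.
Security screening starts at 15:05 − 85 min = 13:40.
From 13:40 to 15:05 is 1 h 25 min.

1 h 25 min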